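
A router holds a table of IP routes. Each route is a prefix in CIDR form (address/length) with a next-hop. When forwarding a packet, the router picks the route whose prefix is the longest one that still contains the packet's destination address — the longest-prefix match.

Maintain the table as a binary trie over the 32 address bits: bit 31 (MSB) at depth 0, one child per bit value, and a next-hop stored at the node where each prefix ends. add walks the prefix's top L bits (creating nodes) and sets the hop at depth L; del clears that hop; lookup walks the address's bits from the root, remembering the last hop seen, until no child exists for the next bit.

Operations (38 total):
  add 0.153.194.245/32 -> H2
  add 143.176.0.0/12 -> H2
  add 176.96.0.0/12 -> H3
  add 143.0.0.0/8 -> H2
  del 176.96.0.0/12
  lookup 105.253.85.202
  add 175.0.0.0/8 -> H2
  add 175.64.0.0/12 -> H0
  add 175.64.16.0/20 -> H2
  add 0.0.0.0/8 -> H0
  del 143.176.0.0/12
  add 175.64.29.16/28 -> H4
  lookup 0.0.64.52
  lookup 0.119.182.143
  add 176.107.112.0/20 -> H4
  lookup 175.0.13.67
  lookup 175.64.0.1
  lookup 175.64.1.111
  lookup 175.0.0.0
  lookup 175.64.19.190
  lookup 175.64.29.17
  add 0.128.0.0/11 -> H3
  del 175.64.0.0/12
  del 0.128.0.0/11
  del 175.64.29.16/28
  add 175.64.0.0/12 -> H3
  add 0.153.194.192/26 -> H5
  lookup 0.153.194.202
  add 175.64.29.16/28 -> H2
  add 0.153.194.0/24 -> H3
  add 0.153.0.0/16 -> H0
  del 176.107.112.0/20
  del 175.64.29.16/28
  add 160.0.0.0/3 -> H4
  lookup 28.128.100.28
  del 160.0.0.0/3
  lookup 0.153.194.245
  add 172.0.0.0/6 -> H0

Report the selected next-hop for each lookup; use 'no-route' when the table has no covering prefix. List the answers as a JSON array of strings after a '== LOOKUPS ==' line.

Trace:
  add 0.153.194.245/32 -> H2 at depth 32
  add 143.176.0.0/12 -> H2 at depth 12
  add 176.96.0.0/12 -> H3 at depth 12
  add 143.0.0.0/8 -> H2 at depth 8
  - 176.96.0.0/12 clear@12
  ? 105.253.85.202  path d0:-→d1:-  best=no-route
  add 175.0.0.0/8 -> H2 at depth 8
  add 175.64.0.0/12 -> H0 at depth 12
  add 175.64.16.0/20 -> H2 at depth 20
  add 0.0.0.0/8 -> H0 at depth 8
  - 143.176.0.0/12 clear@12
  add 175.64.29.16/28 -> H4 at depth 28
  ? 0.0.64.52  path d0:-→d1:-→d2:-→d3:-→d4:-→d5:-→d6:-→d7:-→d8:H0  best=H0
  ? 0.119.182.143  path d0:-→d1:-→d2:-→d3:-→d4:-→d5:-→d6:-→d7:-→d8:H0  best=H0
  add 176.107.112.0/20 -> H4 at depth 20
  ? 175.0.13.67  path d0:-→d1:-→d2:-→d3:-→d4:-→d5:-→d6:-→d7:-→d8:H2→d9:-  best=H2
  ? 175.64.0.1  path d0:-→d1:-→d2:-→d3:-→d4:-→d5:-→d6:-→d7:-→d8:H2→d9:-→d10:-→d11:-→d12:H0→d13:-→d14:-→d15:-→d16:-→d17:-→d18:-→d19:-  best=H0
  ? 175.64.1.111  path d0:-→d1:-→d2:-→d3:-→d4:-→d5:-→d6:-→d7:-→d8:H2→d9:-→d10:-→d11:-→d12:H0→d13:-→d14:-→d15:-→d16:-→d17:-→d18:-→d19:-  best=H0
  ? 175.0.0.0  path d0:-→d1:-→d2:-→d3:-→d4:-→d5:-→d6:-→d7:-→d8:H2→d9:-  best=H2
  ? 175.64.19.190  path d0:-→d1:-→d2:-→d3:-→d4:-→d5:-→d6:-→d7:-→d8:H2→d9:-→d10:-→d11:-→d12:H0→d13:-→d14:-→d15:-→d16:-→d17:-→d18:-→d19:-→d20:H2  best=H2
  ? 175.64.29.17  path d0:-→d1:-→d2:-→d3:-→d4:-→d5:-→d6:-→d7:-→d8:H2→d9:-→d10:-→d11:-→d12:H0→d13:-→d14:-→d15:-→d16:-→d17:-→d18:-→d19:-→d20:H2→d21:-→d22:-→d23:-→d24:-→d25:-→d26:-→d27:-→d28:H4  best=H4
  add 0.128.0.0/11 -> H3 at depth 11
  - 175.64.0.0/12 clear@12
  - 0.128.0.0/11 clear@11
  - 175.64.29.16/28 clear@28
  add 175.64.0.0/12 -> H3 at depth 12
  add 0.153.194.192/26 -> H5 at depth 26
  ? 0.153.194.202  path d0:-→d1:-→d2:-→d3:-→d4:-→d5:-→d6:-→d7:-→d8:H0→d9:-→d10:-→d11:-→d12:-→d13:-→d14:-→d15:-→d16:-→d17:-→d18:-→d19:-→d20:-→d21:-→d22:-→d23:-→d24:-→d25:-→d26:H5  best=H5
  add 175.64.29.16/28 -> H2 at depth 28
  add 0.153.194.0/24 -> H3 at depth 24
  add 0.153.0.0/16 -> H0 at depth 16
  - 176.107.112.0/20 clear@20
  - 175.64.29.16/28 clear@28
  add 160.0.0.0/3 -> H4 at depth 3
  ? 28.128.100.28  path d0:-→d1:-→d2:-→d3:-  best=no-route
  - 160.0.0.0/3 clear@3
  ? 0.153.194.245  path d0:-→d1:-→d2:-→d3:-→d4:-→d5:-→d6:-→d7:-→d8:H0→d9:-→d10:-→d11:-→d12:-→d13:-→d14:-→d15:-→d16:H0→d17:-→d18:-→d19:-→d20:-→d21:-→d22:-→d23:-→d24:H3→d25:-→d26:H5→d27:-→d28:-→d29:-→d30:-→d31:-→d32:H2  best=H2
  add 172.0.0.0/6 -> H0 at depth 6

== LOOKUPS ==
["no-route","H0","H0","H2","H0","H0","H2","H2","H4","H5","no-route","H2"]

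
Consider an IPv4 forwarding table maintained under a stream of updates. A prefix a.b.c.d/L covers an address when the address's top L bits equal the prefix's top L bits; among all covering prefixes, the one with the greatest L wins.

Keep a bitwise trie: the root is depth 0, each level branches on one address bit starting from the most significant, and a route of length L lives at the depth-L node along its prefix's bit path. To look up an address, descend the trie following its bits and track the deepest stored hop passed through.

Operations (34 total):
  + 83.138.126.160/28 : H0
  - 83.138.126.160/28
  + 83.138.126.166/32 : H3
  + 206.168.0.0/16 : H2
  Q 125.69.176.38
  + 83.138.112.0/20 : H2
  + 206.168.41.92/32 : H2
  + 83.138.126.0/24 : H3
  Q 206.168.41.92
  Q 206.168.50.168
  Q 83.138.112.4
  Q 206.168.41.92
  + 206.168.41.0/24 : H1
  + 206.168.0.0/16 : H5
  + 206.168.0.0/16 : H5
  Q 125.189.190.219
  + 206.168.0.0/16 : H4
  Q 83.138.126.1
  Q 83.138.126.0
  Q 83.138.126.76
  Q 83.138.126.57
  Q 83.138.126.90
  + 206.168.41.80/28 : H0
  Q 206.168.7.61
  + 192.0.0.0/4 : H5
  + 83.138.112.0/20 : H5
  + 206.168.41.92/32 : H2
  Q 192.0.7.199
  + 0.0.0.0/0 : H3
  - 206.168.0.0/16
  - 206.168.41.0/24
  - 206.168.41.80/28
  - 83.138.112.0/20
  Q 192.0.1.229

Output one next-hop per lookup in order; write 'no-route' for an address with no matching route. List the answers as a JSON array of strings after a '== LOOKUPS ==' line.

Process each operation:
  + 83.138.126.160/28 (H0) depth=28
  - 83.138.126.160/28 clear@28
  + 83.138.126.166/32 (H3) depth=32
  + 206.168.0.0/16 (H2) depth=16
  lookup 125.69.176.38: bits 01 walk d0:-→d1:-→d2:- -> no-route
  + 83.138.112.0/20 (H2) depth=20
  + 206.168.41.92/32 (H2) depth=32
  + 83.138.126.0/24 (H3) depth=24
  lookup 206.168.41.92: bits 11001110101010000010100101011100 walk d0:-→d1:-→d2:-→d3:-→d4:-→d5:-→d6:-→d7:-→d8:-→d9:-→d10:-→d11:-→d12:-→d13:-→d14:-→d15:-→d16:H2→d17:-→d18:-→d19:-→d20:-→d21:-→d22:-→d23:-→d24:-→d25:-→d26:-→d27:-→d28:-→d29:-→d30:-→d31:-→d32:H2 -> H2
  lookup 206.168.50.168: bits 1100111010101000001 walk d0:-→d1:-→d2:-→d3:-→d4:-→d5:-→d6:-→d7:-→d8:-→d9:-→d10:-→d11:-→d12:-→d13:-→d14:-→d15:-→d16:H2→d17:-→d18:-→d19:- -> H2
  lookup 83.138.112.4: bits 01010011100010100111 walk d0:-→d1:-→d2:-→d3:-→d4:-→d5:-→d6:-→d7:-→d8:-→d9:-→d10:-→d11:-→d12:-→d13:-→d14:-→d15:-→d16:-→d17:-→d18:-→d19:-→d20:H2 -> H2
  lookup 206.168.41.92: bits 11001110101010000010100101011100 walk d0:-→d1:-→d2:-→d3:-→d4:-→d5:-→d6:-→d7:-→d8:-→d9:-→d10:-→d11:-→d12:-→d13:-→d14:-→d15:-→d16:H2→d17:-→d18:-→d19:-→d20:-→d21:-→d22:-→d23:-→d24:-→d25:-→d26:-→d27:-→d28:-→d29:-→d30:-→d31:-→d32:H2 -> H2
  + 206.168.41.0/24 (H1) depth=24
  + 206.168.0.0/16 (H5) depth=16
  + 206.168.0.0/16 (H5) depth=16
  lookup 125.189.190.219: bits 01 walk d0:-→d1:-→d2:- -> no-route
  + 206.168.0.0/16 (H4) depth=16
  lookup 83.138.126.1: bits 010100111000101001111110 walk d0:-→d1:-→d2:-→d3:-→d4:-→d5:-→d6:-→d7:-→d8:-→d9:-→d10:-→d11:-→d12:-→d13:-→d14:-→d15:-→d16:-→d17:-→d18:-→d19:-→d20:H2→d21:-→d22:-→d23:-→d24:H3 -> H3
  lookup 83.138.126.0: bits 010100111000101001111110 walk d0:-→d1:-→d2:-→d3:-→d4:-→d5:-→d6:-→d7:-→d8:-→d9:-→d10:-→d11:-→d12:-→d13:-→d14:-→d15:-→d16:-→d17:-→d18:-→d19:-→d20:H2→d21:-→d22:-→d23:-→d24:H3 -> H3
  lookup 83.138.126.76: bits 010100111000101001111110 walk d0:-→d1:-→d2:-→d3:-→d4:-→d5:-→d6:-→d7:-→d8:-→d9:-→d10:-→d11:-→d12:-→d13:-→d14:-→d15:-→d16:-→d17:-→d18:-→d19:-→d20:H2→d21:-→d22:-→d23:-→d24:H3 -> H3
  lookup 83.138.126.57: bits 010100111000101001111110 walk d0:-→d1:-→d2:-→d3:-→d4:-→d5:-→d6:-→d7:-→d8:-→d9:-→d10:-→d11:-→d12:-→d13:-→d14:-→d15:-→d16:-→d17:-→d18:-→d19:-→d20:H2→d21:-→d22:-→d23:-→d24:H3 -> H3
  lookup 83.138.126.90: bits 010100111000101001111110 walk d0:-→d1:-→d2:-→d3:-→d4:-→d5:-→d6:-→d7:-→d8:-→d9:-→d10:-→d11:-→d12:-→d13:-→d14:-→d15:-→d16:-→d17:-→d18:-→d19:-→d20:H2→d21:-→d22:-→d23:-→d24:H3 -> H3
  + 206.168.41.80/28 (H0) depth=28
  lookup 206.168.7.61: bits 110011101010100000 walk d0:-→d1:-→d2:-→d3:-→d4:-→d5:-→d6:-→d7:-→d8:-→d9:-→d10:-→d11:-→d12:-→d13:-→d14:-→d15:-→d16:H4→d17:-→d18:- -> H4
  + 192.0.0.0/4 (H5) depth=4
  + 83.138.112.0/20 (H5) depth=20
  + 206.168.41.92/32 (H2) depth=32
  lookup 192.0.7.199: bits 1100 walk d0:-→d1:-→d2:-→d3:-→d4:H5 -> H5
  + 0.0.0.0/0 (H3) depth=0
  - 206.168.0.0/16 clear@16
  - 206.168.41.0/24 clear@24
  - 206.168.41.80/28 clear@28
  - 83.138.112.0/20 clear@20
  lookup 192.0.1.229: bits 1100 walk d0:H3→d1:-→d2:-→d3:-→d4:H5 -> H5

== LOOKUPS ==
["no-route","H2","H2","H2","H2","no-route","H3","H3","H3","H3","H3","H4","H5","H5"]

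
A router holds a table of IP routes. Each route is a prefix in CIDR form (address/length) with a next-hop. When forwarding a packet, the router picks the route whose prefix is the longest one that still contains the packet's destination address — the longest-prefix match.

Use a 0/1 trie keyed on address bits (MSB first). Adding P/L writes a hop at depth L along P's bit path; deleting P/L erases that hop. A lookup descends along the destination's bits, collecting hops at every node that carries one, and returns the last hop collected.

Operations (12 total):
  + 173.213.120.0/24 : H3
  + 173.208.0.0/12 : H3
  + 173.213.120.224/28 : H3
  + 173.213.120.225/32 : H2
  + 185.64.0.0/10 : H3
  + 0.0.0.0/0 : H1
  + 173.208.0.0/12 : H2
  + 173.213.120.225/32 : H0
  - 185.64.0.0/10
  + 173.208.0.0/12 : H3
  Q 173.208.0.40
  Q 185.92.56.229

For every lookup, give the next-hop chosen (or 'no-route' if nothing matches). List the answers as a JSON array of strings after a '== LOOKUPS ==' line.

Process each operation:
  + 173.213.120.0/24 (H3) depth=24
  + 173.208.0.0/12 (H3) depth=12
  + 173.213.120.224/28 (H3) depth=28
  + 173.213.120.225/32 (H2) depth=32
  + 185.64.0.0/10 (H3) depth=10
  + 0.0.0.0/0 (H1) depth=0
  + 173.208.0.0/12 (H2) depth=12
  + 173.213.120.225/32 (H0) depth=32
  - 185.64.0.0/10 clear@10
  + 173.208.0.0/12 (H3) depth=12
  Q 173.208.0.40: descend 1010110111010 ; hops seen [H1,H3] ; pick H3
  Q 185.92.56.229: descend 1011100101 ; hops seen [H1] ; pick H1

== LOOKUPS ==
["H3","H1"]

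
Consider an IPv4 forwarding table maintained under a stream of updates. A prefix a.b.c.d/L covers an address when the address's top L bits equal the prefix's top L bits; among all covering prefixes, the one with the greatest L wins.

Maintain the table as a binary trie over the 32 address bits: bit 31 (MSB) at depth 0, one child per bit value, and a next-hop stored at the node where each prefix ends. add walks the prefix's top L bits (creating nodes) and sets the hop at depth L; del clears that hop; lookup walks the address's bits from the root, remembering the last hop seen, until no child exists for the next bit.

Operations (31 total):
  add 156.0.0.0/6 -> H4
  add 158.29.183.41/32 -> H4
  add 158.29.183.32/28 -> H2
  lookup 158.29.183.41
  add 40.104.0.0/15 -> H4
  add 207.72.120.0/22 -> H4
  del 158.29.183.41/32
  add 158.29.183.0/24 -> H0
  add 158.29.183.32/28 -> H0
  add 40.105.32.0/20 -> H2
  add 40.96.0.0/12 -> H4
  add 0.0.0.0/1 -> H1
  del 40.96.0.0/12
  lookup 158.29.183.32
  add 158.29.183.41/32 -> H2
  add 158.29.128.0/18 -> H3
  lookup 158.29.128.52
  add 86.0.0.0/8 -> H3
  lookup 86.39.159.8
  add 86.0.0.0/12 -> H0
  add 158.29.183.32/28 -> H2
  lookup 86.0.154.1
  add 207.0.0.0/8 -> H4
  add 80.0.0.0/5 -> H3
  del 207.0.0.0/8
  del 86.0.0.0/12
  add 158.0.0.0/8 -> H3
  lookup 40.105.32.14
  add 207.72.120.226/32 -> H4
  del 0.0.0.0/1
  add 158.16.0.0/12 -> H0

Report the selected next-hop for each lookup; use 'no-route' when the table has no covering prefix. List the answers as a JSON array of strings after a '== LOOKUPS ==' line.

Apply in order:
  + 156.0.0.0/6 (H4) depth=6
  + 158.29.183.41/32 (H4) depth=32
  + 158.29.183.32/28 (H2) depth=28
  lookup 158.29.183.41: bits 10011110000111011011011100101001 walk d0:-→d1:-→d2:-→d3:-→d4:-→d5:-→d6:H4→d7:-→d8:-→d9:-→d10:-→d11:-→d12:-→d13:-→d14:-→d15:-→d16:-→d17:-→d18:-→d19:-→d20:-→d21:-→d22:-→d23:-→d24:-→d25:-→d26:-→d27:-→d28:H2→d29:-→d30:-→d31:-→d32:H4 -> H4
  + 40.104.0.0/15 (H4) depth=15
  + 207.72.120.0/22 (H4) depth=22
  - 158.29.183.41/32 clear@32
  + 158.29.183.0/24 (H0) depth=24
  + 158.29.183.32/28 (H0) depth=28
  + 40.105.32.0/20 (H2) depth=20
  + 40.96.0.0/12 (H4) depth=12
  + 0.0.0.0/1 (H1) depth=1
  - 40.96.0.0/12 clear@12
  lookup 158.29.183.32: bits 1001111000011101101101110010 walk d0:-→d1:-→d2:-→d3:-→d4:-→d5:-→d6:H4→d7:-→d8:-→d9:-→d10:-→d11:-→d12:-→d13:-→d14:-→d15:-→d16:-→d17:-→d18:-→d19:-→d20:-→d21:-→d22:-→d23:-→d24:H0→d25:-→d26:-→d27:-→d28:H0 -> H0
  + 158.29.183.41/32 (H2) depth=32
  + 158.29.128.0/18 (H3) depth=18
  lookup 158.29.128.52: bits 100111100001110110 walk d0:-→d1:-→d2:-→d3:-→d4:-→d5:-→d6:H4→d7:-→d8:-→d9:-→d10:-→d11:-→d12:-→d13:-→d14:-→d15:-→d16:-→d17:-→d18:H3 -> H3
  + 86.0.0.0/8 (H3) depth=8
  lookup 86.39.159.8: bits 01010110 walk d0:-→d1:H1→d2:-→d3:-→d4:-→d5:-→d6:-→d7:-→d8:H3 -> H3
  + 86.0.0.0/12 (H0) depth=12
  + 158.29.183.32/28 (H2) depth=28
  lookup 86.0.154.1: bits 010101100000 walk d0:-→d1:H1→d2:-→d3:-→d4:-→d5:-→d6:-→d7:-→d8:H3→d9:-→d10:-→d11:-→d12:H0 -> H0
  + 207.0.0.0/8 (H4) depth=8
  + 80.0.0.0/5 (H3) depth=5
  - 207.0.0.0/8 clear@8
  - 86.0.0.0/12 clear@12
  + 158.0.0.0/8 (H3) depth=8
  lookup 40.105.32.14: bits 00101000011010010010 walk d0:-→d1:H1→d2:-→d3:-→d4:-→d5:-→d6:-→d7:-→d8:-→d9:-→d10:-→d11:-→d12:-→d13:-→d14:-→d15:H4→d16:-→d17:-→d18:-→d19:-→d20:H2 -> H2
  + 207.72.120.226/32 (H4) depth=32
  - 0.0.0.0/1 clear@1
  + 158.16.0.0/12 (H0) depth=12

== LOOKUPS ==
["H4","H0","H3","H3","H0","H2"]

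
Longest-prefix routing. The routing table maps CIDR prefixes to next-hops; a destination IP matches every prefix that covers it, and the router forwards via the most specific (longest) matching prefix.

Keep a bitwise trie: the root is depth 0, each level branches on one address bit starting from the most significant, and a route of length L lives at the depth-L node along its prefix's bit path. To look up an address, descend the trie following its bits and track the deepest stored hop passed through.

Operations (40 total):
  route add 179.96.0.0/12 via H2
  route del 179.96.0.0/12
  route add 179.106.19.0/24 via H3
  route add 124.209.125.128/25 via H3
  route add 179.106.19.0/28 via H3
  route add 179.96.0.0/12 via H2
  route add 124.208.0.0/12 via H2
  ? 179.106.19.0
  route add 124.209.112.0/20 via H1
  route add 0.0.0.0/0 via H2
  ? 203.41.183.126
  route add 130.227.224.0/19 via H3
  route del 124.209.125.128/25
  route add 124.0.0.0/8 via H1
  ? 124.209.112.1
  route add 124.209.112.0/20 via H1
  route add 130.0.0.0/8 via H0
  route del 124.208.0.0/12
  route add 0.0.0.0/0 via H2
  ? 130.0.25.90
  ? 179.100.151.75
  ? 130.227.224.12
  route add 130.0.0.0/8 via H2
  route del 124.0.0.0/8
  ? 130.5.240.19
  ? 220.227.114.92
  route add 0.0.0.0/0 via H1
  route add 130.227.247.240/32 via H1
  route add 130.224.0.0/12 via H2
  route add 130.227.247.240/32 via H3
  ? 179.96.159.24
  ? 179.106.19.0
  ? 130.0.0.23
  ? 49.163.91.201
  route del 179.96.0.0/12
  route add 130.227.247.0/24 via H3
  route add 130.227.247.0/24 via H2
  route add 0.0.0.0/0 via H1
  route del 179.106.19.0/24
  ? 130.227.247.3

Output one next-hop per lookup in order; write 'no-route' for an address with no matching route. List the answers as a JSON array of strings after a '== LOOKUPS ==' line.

Trace:
  add 179.96.0.0/12 -> H2 at depth 12
  - 179.96.0.0/12 clear@12
  add 179.106.19.0/24 -> H3 at depth 24
  add 124.209.125.128/25 -> H3 at depth 25
  add 179.106.19.0/28 -> H3 at depth 28
  add 179.96.0.0/12 -> H2 at depth 12
  add 124.208.0.0/12 -> H2 at depth 12
  Q 179.106.19.0: descend 1011001101101010000100110000 ; hops seen [H2,H3,H3] ; pick H3
  add 124.209.112.0/20 -> H1 at depth 20
  add 0.0.0.0/0 -> H2 at depth 0
  Q 203.41.183.126: descend 1 ; hops seen [H2] ; pick H2
  add 130.227.224.0/19 -> H3 at depth 19
  - 124.209.125.128/25 clear@25
  add 124.0.0.0/8 -> H1 at depth 8
  Q 124.209.112.1: descend 01111100110100010111 ; hops seen [H2,H1,H2,H1] ; pick H1
  add 124.209.112.0/20 -> H1 at depth 20
  add 130.0.0.0/8 -> H0 at depth 8
  - 124.208.0.0/12 clear@12
  add 0.0.0.0/0 -> H2 at depth 0
  Q 130.0.25.90: descend 10000010 ; hops seen [H2,H0] ; pick H0
  Q 179.100.151.75: descend 101100110110 ; hops seen [H2,H2] ; pick H2
  Q 130.227.224.12: descend 1000001011100011111 ; hops seen [H2,H0,H3] ; pick H3
  add 130.0.0.0/8 -> H2 at depth 8
  - 124.0.0.0/8 clear@8
  Q 130.5.240.19: descend 10000010 ; hops seen [H2,H2] ; pick H2
  Q 220.227.114.92: descend 1 ; hops seen [H2] ; pick H2
  add 0.0.0.0/0 -> H1 at depth 0
  add 130.227.247.240/32 -> H1 at depth 32
  add 130.224.0.0/12 -> H2 at depth 12
  add 130.227.247.240/32 -> H3 at depth 32
  Q 179.96.159.24: descend 101100110110 ; hops seen [H1,H2] ; pick H2
  Q 179.106.19.0: descend 1011001101101010000100110000 ; hops seen [H1,H2,H3,H3] ; pick H3
  Q 130.0.0.23: descend 10000010 ; hops seen [H1,H2] ; pick H2
  Q 49.163.91.201: descend 0 ; hops seen [H1] ; pick H1
  - 179.96.0.0/12 clear@12
  add 130.227.247.0/24 -> H3 at depth 24
  add 130.227.247.0/24 -> H2 at depth 24
  add 0.0.0.0/0 -> H1 at depth 0
  - 179.106.19.0/24 clear@24
  Q 130.227.247.3: descend 100000101110001111110111 ; hops seen [H1,H2,H2,H3,H2] ; pick H2

== LOOKUPS ==
["H3","H2","H1","H0","H2","H3","H2","H2","H2","H3","H2","H1","H2"]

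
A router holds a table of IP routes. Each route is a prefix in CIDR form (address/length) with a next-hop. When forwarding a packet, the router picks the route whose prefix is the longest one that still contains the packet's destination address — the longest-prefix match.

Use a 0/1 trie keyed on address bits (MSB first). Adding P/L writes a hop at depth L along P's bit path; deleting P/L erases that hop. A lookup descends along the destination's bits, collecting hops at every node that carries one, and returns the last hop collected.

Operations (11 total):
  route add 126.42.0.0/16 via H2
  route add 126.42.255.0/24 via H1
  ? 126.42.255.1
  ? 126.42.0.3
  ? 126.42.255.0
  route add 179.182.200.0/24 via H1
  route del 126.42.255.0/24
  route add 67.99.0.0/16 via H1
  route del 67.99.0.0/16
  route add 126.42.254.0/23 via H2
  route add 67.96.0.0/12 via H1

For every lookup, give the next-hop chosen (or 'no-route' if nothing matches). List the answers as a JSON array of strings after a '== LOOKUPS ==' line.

Process each operation:
  + 126.42.0.0/16 (H2) depth=16
  + 126.42.255.0/24 (H1) depth=24
  Q 126.42.255.1: descend 011111100010101011111111 ; hops seen [H2,H1] ; pick H1
  Q 126.42.0.3: descend 0111111000101010 ; hops seen [H2] ; pick H2
  Q 126.42.255.0: descend 011111100010101011111111 ; hops seen [H2,H1] ; pick H1
  + 179.182.200.0/24 (H1) depth=24
  del 126.42.255.0/24 (clear depth 24)
  + 67.99.0.0/16 (H1) depth=16
  del 67.99.0.0/16 (clear depth 16)
  + 126.42.254.0/23 (H2) depth=23
  + 67.96.0.0/12 (H1) depth=12

== LOOKUPS ==
["H1","H2","H1"]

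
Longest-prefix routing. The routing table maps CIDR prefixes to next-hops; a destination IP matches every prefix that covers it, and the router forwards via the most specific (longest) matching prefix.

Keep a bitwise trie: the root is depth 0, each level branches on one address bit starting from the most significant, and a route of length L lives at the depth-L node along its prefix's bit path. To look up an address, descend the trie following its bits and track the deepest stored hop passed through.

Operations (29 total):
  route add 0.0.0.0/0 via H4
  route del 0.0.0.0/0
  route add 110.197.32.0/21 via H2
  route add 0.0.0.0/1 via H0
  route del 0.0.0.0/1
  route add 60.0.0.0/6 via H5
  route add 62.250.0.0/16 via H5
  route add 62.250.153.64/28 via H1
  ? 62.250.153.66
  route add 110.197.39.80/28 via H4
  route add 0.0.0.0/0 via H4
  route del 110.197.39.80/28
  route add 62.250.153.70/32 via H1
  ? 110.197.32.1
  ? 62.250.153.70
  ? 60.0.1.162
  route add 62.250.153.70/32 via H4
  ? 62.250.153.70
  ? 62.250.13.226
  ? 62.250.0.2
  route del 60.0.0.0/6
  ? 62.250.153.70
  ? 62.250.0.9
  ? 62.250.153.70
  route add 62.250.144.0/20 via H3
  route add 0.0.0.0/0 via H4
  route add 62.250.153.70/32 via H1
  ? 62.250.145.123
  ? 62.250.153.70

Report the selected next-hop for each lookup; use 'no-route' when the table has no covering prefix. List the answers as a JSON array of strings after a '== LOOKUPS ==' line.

Process each operation:
  add 0.0.0.0/0 -> H4 at depth 0
  - 0.0.0.0/0 clear@0
  add 110.197.32.0/21 -> H2 at depth 21
  add 0.0.0.0/1 -> H0 at depth 1
  - 0.0.0.0/1 clear@1
  add 60.0.0.0/6 -> H5 at depth 6
  add 62.250.0.0/16 -> H5 at depth 16
  add 62.250.153.64/28 -> H1 at depth 28
  lookup 62.250.153.66: bits 0011111011111010100110010100 walk d0:-→d1:-→d2:-→d3:-→d4:-→d5:-→d6:H5→d7:-→d8:-→d9:-→d10:-→d11:-→d12:-→d13:-→d14:-→d15:-→d16:H5→d17:-→d18:-→d19:-→d20:-→d21:-→d22:-→d23:-→d24:-→d25:-→d26:-→d27:-→d28:H1 -> H1
  add 110.197.39.80/28 -> H4 at depth 28
  add 0.0.0.0/0 -> H4 at depth 0
  - 110.197.39.80/28 clear@28
  add 62.250.153.70/32 -> H1 at depth 32
  lookup 110.197.32.1: bits 011011101100010100100 walk d0:H4→d1:-→d2:-→d3:-→d4:-→d5:-→d6:-→d7:-→d8:-→d9:-→d10:-→d11:-→d12:-→d13:-→d14:-→d15:-→d16:-→d17:-→d18:-→d19:-→d20:-→d21:H2 -> H2
  lookup 62.250.153.70: bits 00111110111110101001100101000110 walk d0:H4→d1:-→d2:-→d3:-→d4:-→d5:-→d6:H5→d7:-→d8:-→d9:-→d10:-→d11:-→d12:-→d13:-→d14:-→d15:-→d16:H5→d17:-→d18:-→d19:-→d20:-→d21:-→d22:-→d23:-→d24:-→d25:-→d26:-→d27:-→d28:H1→d29:-→d30:-→d31:-→d32:H1 -> H1
  lookup 60.0.1.162: bits 001111 walk d0:H4→d1:-→d2:-→d3:-→d4:-→d5:-→d6:H5 -> H5
  add 62.250.153.70/32 -> H4 at depth 32
  lookup 62.250.153.70: bits 00111110111110101001100101000110 walk d0:H4→d1:-→d2:-→d3:-→d4:-→d5:-→d6:H5→d7:-→d8:-→d9:-→d10:-→d11:-→d12:-→d13:-→d14:-→d15:-→d16:H5→d17:-→d18:-→d19:-→d20:-→d21:-→d22:-→d23:-→d24:-→d25:-→d26:-→d27:-→d28:H1→d29:-→d30:-→d31:-→d32:H4 -> H4
  lookup 62.250.13.226: bits 0011111011111010 walk d0:H4→d1:-→d2:-→d3:-→d4:-→d5:-→d6:H5→d7:-→d8:-→d9:-→d10:-→d11:-→d12:-→d13:-→d14:-→d15:-→d16:H5 -> H5
  lookup 62.250.0.2: bits 0011111011111010 walk d0:H4→d1:-→d2:-→d3:-→d4:-→d5:-→d6:H5→d7:-→d8:-→d9:-→d10:-→d11:-→d12:-→d13:-→d14:-→d15:-→d16:H5 -> H5
  - 60.0.0.0/6 clear@6
  lookup 62.250.153.70: bits 00111110111110101001100101000110 walk d0:H4→d1:-→d2:-→d3:-→d4:-→d5:-→d6:-→d7:-→d8:-→d9:-→d10:-→d11:-→d12:-→d13:-→d14:-→d15:-→d16:H5→d17:-→d18:-→d19:-→d20:-→d21:-→d22:-→d23:-→d24:-→d25:-→d26:-→d27:-→d28:H1→d29:-→d30:-→d31:-→d32:H4 -> H4
  lookup 62.250.0.9: bits 0011111011111010 walk d0:H4→d1:-→d2:-→d3:-→d4:-→d5:-→d6:-→d7:-→d8:-→d9:-→d10:-→d11:-→d12:-→d13:-→d14:-→d15:-→d16:H5 -> H5
  lookup 62.250.153.70: bits 00111110111110101001100101000110 walk d0:H4→d1:-→d2:-→d3:-→d4:-→d5:-→d6:-→d7:-→d8:-→d9:-→d10:-→d11:-→d12:-→d13:-→d14:-→d15:-→d16:H5→d17:-→d18:-→d19:-→d20:-→d21:-→d22:-→d23:-→d24:-→d25:-→d26:-→d27:-→d28:H1→d29:-→d30:-→d31:-→d32:H4 -> H4
  add 62.250.144.0/20 -> H3 at depth 20
  add 0.0.0.0/0 -> H4 at depth 0
  add 62.250.153.70/32 -> H1 at depth 32
  lookup 62.250.145.123: bits 00111110111110101001 walk d0:H4→d1:-→d2:-→d3:-→d4:-→d5:-→d6:-→d7:-→d8:-→d9:-→d10:-→d11:-→d12:-→d13:-→d14:-→d15:-→d16:H5→d17:-→d18:-→d19:-→d20:H3 -> H3
  lookup 62.250.153.70: bits 00111110111110101001100101000110 walk d0:H4→d1:-→d2:-→d3:-→d4:-→d5:-→d6:-→d7:-→d8:-→d9:-→d10:-→d11:-→d12:-→d13:-→d14:-→d15:-→d16:H5→d17:-→d18:-→d19:-→d20:H3→d21:-→d22:-→d23:-→d24:-→d25:-→d26:-→d27:-→d28:H1→d29:-→d30:-→d31:-→d32:H1 -> H1

== LOOKUPS ==
["H1","H2","H1","H5","H4","H5","H5","H4","H5","H4","H3","H1"]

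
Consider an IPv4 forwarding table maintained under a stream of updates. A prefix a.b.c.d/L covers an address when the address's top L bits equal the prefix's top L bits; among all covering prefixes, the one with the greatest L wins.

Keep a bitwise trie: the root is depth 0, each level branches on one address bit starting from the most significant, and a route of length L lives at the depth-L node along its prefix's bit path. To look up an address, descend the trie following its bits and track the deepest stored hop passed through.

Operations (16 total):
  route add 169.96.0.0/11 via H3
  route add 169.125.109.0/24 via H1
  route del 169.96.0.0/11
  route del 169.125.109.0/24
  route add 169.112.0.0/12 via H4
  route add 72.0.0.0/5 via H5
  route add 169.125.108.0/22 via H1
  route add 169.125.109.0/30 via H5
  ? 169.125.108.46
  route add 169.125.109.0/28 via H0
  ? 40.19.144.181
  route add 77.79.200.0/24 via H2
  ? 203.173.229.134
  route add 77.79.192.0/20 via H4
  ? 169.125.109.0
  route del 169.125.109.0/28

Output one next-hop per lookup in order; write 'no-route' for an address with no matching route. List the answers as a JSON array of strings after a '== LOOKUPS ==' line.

Trace:
  + 169.96.0.0/11 (H3) depth=11
  + 169.125.109.0/24 (H1) depth=24
  - 169.96.0.0/11 clear@11
  - 169.125.109.0/24 clear@24
  + 169.112.0.0/12 (H4) depth=12
  + 72.0.0.0/5 (H5) depth=5
  + 169.125.108.0/22 (H1) depth=22
  + 169.125.109.0/30 (H5) depth=30
  ? 169.125.108.46  path d0:-→d1:-→d2:-→d3:-→d4:-→d5:-→d6:-→d7:-→d8:-→d9:-→d10:-→d11:-→d12:H4→d13:-→d14:-→d15:-→d16:-→d17:-→d18:-→d19:-→d20:-→d21:-→d22:H1→d23:-  best=H1
  + 169.125.109.0/28 (H0) depth=28
  ? 40.19.144.181  path d0:-→d1:-  best=no-route
  + 77.79.200.0/24 (H2) depth=24
  ? 203.173.229.134  path d0:-→d1:-  best=no-route
  + 77.79.192.0/20 (H4) depth=20
  ? 169.125.109.0  path d0:-→d1:-→d2:-→d3:-→d4:-→d5:-→d6:-→d7:-→d8:-→d9:-→d10:-→d11:-→d12:H4→d13:-→d14:-→d15:-→d16:-→d17:-→d18:-→d19:-→d20:-→d21:-→d22:H1→d23:-→d24:-→d25:-→d26:-→d27:-→d28:H0→d29:-→d30:H5  best=H5
  - 169.125.109.0/28 clear@28

== LOOKUPS ==
["H1","no-route","no-route","H5"]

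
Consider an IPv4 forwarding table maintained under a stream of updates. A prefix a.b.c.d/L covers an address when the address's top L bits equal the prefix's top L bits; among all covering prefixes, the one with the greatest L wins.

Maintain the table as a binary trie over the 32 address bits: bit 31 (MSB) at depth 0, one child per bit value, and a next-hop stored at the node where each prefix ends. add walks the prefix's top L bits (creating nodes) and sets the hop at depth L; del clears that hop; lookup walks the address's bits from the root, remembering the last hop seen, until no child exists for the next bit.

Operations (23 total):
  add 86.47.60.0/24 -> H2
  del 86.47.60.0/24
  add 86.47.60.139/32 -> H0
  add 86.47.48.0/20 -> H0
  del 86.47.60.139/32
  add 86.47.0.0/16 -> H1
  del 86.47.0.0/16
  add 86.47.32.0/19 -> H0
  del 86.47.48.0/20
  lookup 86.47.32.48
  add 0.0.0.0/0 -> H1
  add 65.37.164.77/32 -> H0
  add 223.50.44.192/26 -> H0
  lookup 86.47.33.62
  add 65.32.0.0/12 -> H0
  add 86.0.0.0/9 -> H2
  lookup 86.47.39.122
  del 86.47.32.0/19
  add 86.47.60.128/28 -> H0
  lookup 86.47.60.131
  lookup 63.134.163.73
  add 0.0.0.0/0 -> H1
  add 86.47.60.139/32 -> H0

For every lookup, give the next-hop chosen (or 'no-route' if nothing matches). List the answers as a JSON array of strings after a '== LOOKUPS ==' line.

Trace:
  + 86.47.60.0/24 (H2) depth=24
  - 86.47.60.0/24 clear@24
  + 86.47.60.139/32 (H0) depth=32
  + 86.47.48.0/20 (H0) depth=20
  - 86.47.60.139/32 clear@32
  + 86.47.0.0/16 (H1) depth=16
  - 86.47.0.0/16 clear@16
  + 86.47.32.0/19 (H0) depth=19
  - 86.47.48.0/20 clear@20
  Q 86.47.32.48: descend 0101011000101111001 ; hops seen [H0] ; pick H0
  + 0.0.0.0/0 (H1) depth=0
  + 65.37.164.77/32 (H0) depth=32
  + 223.50.44.192/26 (H0) depth=26
  Q 86.47.33.62: descend 0101011000101111001 ; hops seen [H1,H0] ; pick H0
  + 65.32.0.0/12 (H0) depth=12
  + 86.0.0.0/9 (H2) depth=9
  Q 86.47.39.122: descend 0101011000101111001 ; hops seen [H1,H2,H0] ; pick H0
  - 86.47.32.0/19 clear@19
  + 86.47.60.128/28 (H0) depth=28
  Q 86.47.60.131: descend 0101011000101111001111001000 ; hops seen [H1,H2,H0] ; pick H0
  Q 63.134.163.73: descend 0 ; hops seen [H1] ; pick H1
  + 0.0.0.0/0 (H1) depth=0
  + 86.47.60.139/32 (H0) depth=32

== LOOKUPS ==
["H0","H0","H0","H0","H1"]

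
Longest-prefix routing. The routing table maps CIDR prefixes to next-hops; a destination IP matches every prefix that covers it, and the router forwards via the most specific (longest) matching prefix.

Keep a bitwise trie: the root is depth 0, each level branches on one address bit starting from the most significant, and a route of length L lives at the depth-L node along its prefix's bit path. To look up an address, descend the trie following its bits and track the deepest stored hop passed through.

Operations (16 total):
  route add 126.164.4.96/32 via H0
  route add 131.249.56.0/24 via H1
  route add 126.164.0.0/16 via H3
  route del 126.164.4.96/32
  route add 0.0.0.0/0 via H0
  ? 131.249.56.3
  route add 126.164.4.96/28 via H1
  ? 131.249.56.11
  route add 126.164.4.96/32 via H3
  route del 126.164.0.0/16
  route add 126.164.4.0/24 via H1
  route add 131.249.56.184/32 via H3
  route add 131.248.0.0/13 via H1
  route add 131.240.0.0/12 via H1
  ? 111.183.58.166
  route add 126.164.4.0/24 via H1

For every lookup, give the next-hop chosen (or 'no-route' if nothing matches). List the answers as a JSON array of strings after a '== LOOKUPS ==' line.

Trace:
  add 126.164.4.96/32 -> H0 at depth 32
  add 131.249.56.0/24 -> H1 at depth 24
  add 126.164.0.0/16 -> H3 at depth 16
  del 126.164.4.96/32 (clear depth 32)
  add 0.0.0.0/0 -> H0 at depth 0
  lookup 131.249.56.3: bits 100000111111100100111000 walk d0:H0→d1:-→d2:-→d3:-→d4:-→d5:-→d6:-→d7:-→d8:-→d9:-→d10:-→d11:-→d12:-→d13:-→d14:-→d15:-→d16:-→d17:-→d18:-→d19:-→d20:-→d21:-→d22:-→d23:-→d24:H1 -> H1
  add 126.164.4.96/28 -> H1 at depth 28
  lookup 131.249.56.11: bits 100000111111100100111000 walk d0:H0→d1:-→d2:-→d3:-→d4:-→d5:-→d6:-→d7:-→d8:-→d9:-→d10:-→d11:-→d12:-→d13:-→d14:-→d15:-→d16:-→d17:-→d18:-→d19:-→d20:-→d21:-→d22:-→d23:-→d24:H1 -> H1
  add 126.164.4.96/32 -> H3 at depth 32
  del 126.164.0.0/16 (clear depth 16)
  add 126.164.4.0/24 -> H1 at depth 24
  add 131.249.56.184/32 -> H3 at depth 32
  add 131.248.0.0/13 -> H1 at depth 13
  add 131.240.0.0/12 -> H1 at depth 12
  lookup 111.183.58.166: bits 011 walk d0:H0→d1:-→d2:-→d3:- -> H0
  add 126.164.4.0/24 -> H1 at depth 24

== LOOKUPS ==
["H1","H1","H0"]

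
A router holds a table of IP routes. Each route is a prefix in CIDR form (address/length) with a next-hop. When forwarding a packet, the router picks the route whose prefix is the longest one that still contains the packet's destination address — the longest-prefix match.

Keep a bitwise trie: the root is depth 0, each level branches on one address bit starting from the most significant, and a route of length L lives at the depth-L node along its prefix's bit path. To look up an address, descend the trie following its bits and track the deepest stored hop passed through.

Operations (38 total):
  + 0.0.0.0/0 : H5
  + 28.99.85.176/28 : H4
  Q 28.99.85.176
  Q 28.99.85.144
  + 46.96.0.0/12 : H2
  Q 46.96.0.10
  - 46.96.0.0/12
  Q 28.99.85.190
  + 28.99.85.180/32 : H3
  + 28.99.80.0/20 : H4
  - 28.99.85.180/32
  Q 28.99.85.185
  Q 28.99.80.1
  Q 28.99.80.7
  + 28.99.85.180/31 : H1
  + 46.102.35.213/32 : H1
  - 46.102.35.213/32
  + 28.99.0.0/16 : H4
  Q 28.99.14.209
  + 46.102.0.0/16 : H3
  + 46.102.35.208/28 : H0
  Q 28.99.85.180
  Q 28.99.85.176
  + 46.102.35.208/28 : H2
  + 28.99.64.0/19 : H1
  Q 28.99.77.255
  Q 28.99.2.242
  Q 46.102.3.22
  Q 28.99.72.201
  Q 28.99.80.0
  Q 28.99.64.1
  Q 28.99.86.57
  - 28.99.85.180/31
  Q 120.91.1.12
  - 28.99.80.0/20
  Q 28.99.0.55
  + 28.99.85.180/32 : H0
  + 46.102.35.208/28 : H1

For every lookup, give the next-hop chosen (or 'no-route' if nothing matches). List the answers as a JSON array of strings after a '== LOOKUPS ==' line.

Trace:
  add 0.0.0.0/0 -> H5 at depth 0
  add 28.99.85.176/28 -> H4 at depth 28
  ? 28.99.85.176  path d0:H5→d1:-→d2:-→d3:-→d4:-→d5:-→d6:-→d7:-→d8:-→d9:-→d10:-→d11:-→d12:-→d13:-→d14:-→d15:-→d16:-→d17:-→d18:-→d19:-→d20:-→d21:-→d22:-→d23:-→d24:-→d25:-→d26:-→d27:-→d28:H4  best=H4
  ? 28.99.85.144  path d0:H5→d1:-→d2:-→d3:-→d4:-→d5:-→d6:-→d7:-→d8:-→d9:-→d10:-→d11:-→d12:-→d13:-→d14:-→d15:-→d16:-→d17:-→d18:-→d19:-→d20:-→d21:-→d22:-→d23:-→d24:-→d25:-→d26:-  best=H5
  add 46.96.0.0/12 -> H2 at depth 12
  ? 46.96.0.10  path d0:H5→d1:-→d2:-→d3:-→d4:-→d5:-→d6:-→d7:-→d8:-→d9:-→d10:-→d11:-→d12:H2  best=H2
  - 46.96.0.0/12 clear@12
  ? 28.99.85.190  path d0:H5→d1:-→d2:-→d3:-→d4:-→d5:-→d6:-→d7:-→d8:-→d9:-→d10:-→d11:-→d12:-→d13:-→d14:-→d15:-→d16:-→d17:-→d18:-→d19:-→d20:-→d21:-→d22:-→d23:-→d24:-→d25:-→d26:-→d27:-→d28:H4  best=H4
  add 28.99.85.180/32 -> H3 at depth 32
  add 28.99.80.0/20 -> H4 at depth 20
  - 28.99.85.180/32 clear@32
  ? 28.99.85.185  path d0:H5→d1:-→d2:-→d3:-→d4:-→d5:-→d6:-→d7:-→d8:-→d9:-→d10:-→d11:-→d12:-→d13:-→d14:-→d15:-→d16:-→d17:-→d18:-→d19:-→d20:H4→d21:-→d22:-→d23:-→d24:-→d25:-→d26:-→d27:-→d28:H4  best=H4
  ? 28.99.80.1  path d0:H5→d1:-→d2:-→d3:-→d4:-→d5:-→d6:-→d7:-→d8:-→d9:-→d10:-→d11:-→d12:-→d13:-→d14:-→d15:-→d16:-→d17:-→d18:-→d19:-→d20:H4→d21:-  best=H4
  ? 28.99.80.7  path d0:H5→d1:-→d2:-→d3:-→d4:-→d5:-→d6:-→d7:-→d8:-→d9:-→d10:-→d11:-→d12:-→d13:-→d14:-→d15:-→d16:-→d17:-→d18:-→d19:-→d20:H4→d21:-  best=H4
  add 28.99.85.180/31 -> H1 at depth 31
  add 46.102.35.213/32 -> H1 at depth 32
  - 46.102.35.213/32 clear@32
  add 28.99.0.0/16 -> H4 at depth 16
  ? 28.99.14.209  path d0:H5→d1:-→d2:-→d3:-→d4:-→d5:-→d6:-→d7:-→d8:-→d9:-→d10:-→d11:-→d12:-→d13:-→d14:-→d15:-→d16:H4→d17:-  best=H4
  add 46.102.0.0/16 -> H3 at depth 16
  add 46.102.35.208/28 -> H0 at depth 28
  ? 28.99.85.180  path d0:H5→d1:-→d2:-→d3:-→d4:-→d5:-→d6:-→d7:-→d8:-→d9:-→d10:-→d11:-→d12:-→d13:-→d14:-→d15:-→d16:H4→d17:-→d18:-→d19:-→d20:H4→d21:-→d22:-→d23:-→d24:-→d25:-→d26:-→d27:-→d28:H4→d29:-→d30:-→d31:H1→d32:-  best=H1
  ? 28.99.85.176  path d0:H5→d1:-→d2:-→d3:-→d4:-→d5:-→d6:-→d7:-→d8:-→d9:-→d10:-→d11:-→d12:-→d13:-→d14:-→d15:-→d16:H4→d17:-→d18:-→d19:-→d20:H4→d21:-→d22:-→d23:-→d24:-→d25:-→d26:-→d27:-→d28:H4→d29:-  best=H4
  add 46.102.35.208/28 -> H2 at depth 28
  add 28.99.64.0/19 -> H1 at depth 19
  ? 28.99.77.255  path d0:H5→d1:-→d2:-→d3:-→d4:-→d5:-→d6:-→d7:-→d8:-→d9:-→d10:-→d11:-→d12:-→d13:-→d14:-→d15:-→d16:H4→d17:-→d18:-→d19:H1  best=H1
  ? 28.99.2.242  path d0:H5→d1:-→d2:-→d3:-→d4:-→d5:-→d6:-→d7:-→d8:-→d9:-→d10:-→d11:-→d12:-→d13:-→d14:-→d15:-→d16:H4→d17:-  best=H4
  ? 46.102.3.22  path d0:H5→d1:-→d2:-→d3:-→d4:-→d5:-→d6:-→d7:-→d8:-→d9:-→d10:-→d11:-→d12:-→d13:-→d14:-→d15:-→d16:H3→d17:-→d18:-  best=H3
  ? 28.99.72.201  path d0:H5→d1:-→d2:-→d3:-→d4:-→d5:-→d6:-→d7:-→d8:-→d9:-→d10:-→d11:-→d12:-→d13:-→d14:-→d15:-→d16:H4→d17:-→d18:-→d19:H1  best=H1
  ? 28.99.80.0  path d0:H5→d1:-→d2:-→d3:-→d4:-→d5:-→d6:-→d7:-→d8:-→d9:-→d10:-→d11:-→d12:-→d13:-→d14:-→d15:-→d16:H4→d17:-→d18:-→d19:H1→d20:H4→d21:-  best=H4
  ? 28.99.64.1  path d0:H5→d1:-→d2:-→d3:-→d4:-→d5:-→d6:-→d7:-→d8:-→d9:-→d10:-→d11:-→d12:-→d13:-→d14:-→d15:-→d16:H4→d17:-→d18:-→d19:H1  best=H1
  ? 28.99.86.57  path d0:H5→d1:-→d2:-→d3:-→d4:-→d5:-→d6:-→d7:-→d8:-→d9:-→d10:-→d11:-→d12:-→d13:-→d14:-→d15:-→d16:H4→d17:-→d18:-→d19:H1→d20:H4→d21:-→d22:-  best=H4
  - 28.99.85.180/31 clear@31
  ? 120.91.1.12  path d0:H5→d1:-  best=H5
  - 28.99.80.0/20 clear@20
  ? 28.99.0.55  path d0:H5→d1:-→d2:-→d3:-→d4:-→d5:-→d6:-→d7:-→d8:-→d9:-→d10:-→d11:-→d12:-→d13:-→d14:-→d15:-→d16:H4→d17:-  best=H4
  add 28.99.85.180/32 -> H0 at depth 32
  add 46.102.35.208/28 -> H1 at depth 28

== LOOKUPS ==
["H4","H5","H2","H4","H4","H4","H4","H4","H1","H4","H1","H4","H3","H1","H4","H1","H4","H5","H4"]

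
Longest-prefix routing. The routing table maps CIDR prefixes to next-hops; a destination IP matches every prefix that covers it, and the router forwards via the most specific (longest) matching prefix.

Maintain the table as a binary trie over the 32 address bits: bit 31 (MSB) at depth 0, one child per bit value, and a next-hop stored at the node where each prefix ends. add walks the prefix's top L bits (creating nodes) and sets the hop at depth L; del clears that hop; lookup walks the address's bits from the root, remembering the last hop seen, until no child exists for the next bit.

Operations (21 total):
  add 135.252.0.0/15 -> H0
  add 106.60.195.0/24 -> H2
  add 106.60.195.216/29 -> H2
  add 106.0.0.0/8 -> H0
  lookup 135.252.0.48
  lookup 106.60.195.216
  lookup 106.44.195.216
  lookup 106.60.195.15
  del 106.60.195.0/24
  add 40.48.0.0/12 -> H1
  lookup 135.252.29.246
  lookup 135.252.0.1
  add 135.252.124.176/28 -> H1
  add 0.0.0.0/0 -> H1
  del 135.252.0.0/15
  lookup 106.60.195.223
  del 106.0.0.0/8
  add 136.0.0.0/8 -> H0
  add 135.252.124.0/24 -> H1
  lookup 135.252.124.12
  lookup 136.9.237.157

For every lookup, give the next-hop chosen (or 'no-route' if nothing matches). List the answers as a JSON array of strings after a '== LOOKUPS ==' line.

Process each operation:
  add 135.252.0.0/15 -> H0 at depth 15
  add 106.60.195.0/24 -> H2 at depth 24
  add 106.60.195.216/29 -> H2 at depth 29
  add 106.0.0.0/8 -> H0 at depth 8
  lookup 135.252.0.48: bits 100001111111110 walk d0:-→d1:-→d2:-→d3:-→d4:-→d5:-→d6:-→d7:-→d8:-→d9:-→d10:-→d11:-→d12:-→d13:-→d14:-→d15:H0 -> H0
  lookup 106.60.195.216: bits 01101010001111001100001111011 walk d0:-→d1:-→d2:-→d3:-→d4:-→d5:-→d6:-→d7:-→d8:H0→d9:-→d10:-→d11:-→d12:-→d13:-→d14:-→d15:-→d16:-→d17:-→d18:-→d19:-→d20:-→d21:-→d22:-→d23:-→d24:H2→d25:-→d26:-→d27:-→d28:-→d29:H2 -> H2
  lookup 106.44.195.216: bits 01101010001 walk d0:-→d1:-→d2:-→d3:-→d4:-→d5:-→d6:-→d7:-→d8:H0→d9:-→d10:-→d11:- -> H0
  lookup 106.60.195.15: bits 011010100011110011000011 walk d0:-→d1:-→d2:-→d3:-→d4:-→d5:-→d6:-→d7:-→d8:H0→d9:-→d10:-→d11:-→d12:-→d13:-→d14:-→d15:-→d16:-→d17:-→d18:-→d19:-→d20:-→d21:-→d22:-→d23:-→d24:H2 -> H2
  del 106.60.195.0/24 (clear depth 24)
  add 40.48.0.0/12 -> H1 at depth 12
  lookup 135.252.29.246: bits 100001111111110 walk d0:-→d1:-→d2:-→d3:-→d4:-→d5:-→d6:-→d7:-→d8:-→d9:-→d10:-→d11:-→d12:-→d13:-→d14:-→d15:H0 -> H0
  lookup 135.252.0.1: bits 100001111111110 walk d0:-→d1:-→d2:-→d3:-→d4:-→d5:-→d6:-→d7:-→d8:-→d9:-→d10:-→d11:-→d12:-→d13:-→d14:-→d15:H0 -> H0
  add 135.252.124.176/28 -> H1 at depth 28
  add 0.0.0.0/0 -> H1 at depth 0
  del 135.252.0.0/15 (clear depth 15)
  lookup 106.60.195.223: bits 01101010001111001100001111011 walk d0:H1→d1:-→d2:-→d3:-→d4:-→d5:-→d6:-→d7:-→d8:H0→d9:-→d10:-→d11:-→d12:-→d13:-→d14:-→d15:-→d16:-→d17:-→d18:-→d19:-→d20:-→d21:-→d22:-→d23:-→d24:-→d25:-→d26:-→d27:-→d28:-→d29:H2 -> H2
  del 106.0.0.0/8 (clear depth 8)
  add 136.0.0.0/8 -> H0 at depth 8
  add 135.252.124.0/24 -> H1 at depth 24
  lookup 135.252.124.12: bits 100001111111110001111100 walk d0:H1→d1:-→d2:-→d3:-→d4:-→d5:-→d6:-→d7:-→d8:-→d9:-→d10:-→d11:-→d12:-→d13:-→d14:-→d15:-→d16:-→d17:-→d18:-→d19:-→d20:-→d21:-→d22:-→d23:-→d24:H1 -> H1
  lookup 136.9.237.157: bits 10001000 walk d0:H1→d1:-→d2:-→d3:-→d4:-→d5:-→d6:-→d7:-→d8:H0 -> H0

== LOOKUPS ==
["H0","H2","H0","H2","H0","H0","H2","H1","H0"]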